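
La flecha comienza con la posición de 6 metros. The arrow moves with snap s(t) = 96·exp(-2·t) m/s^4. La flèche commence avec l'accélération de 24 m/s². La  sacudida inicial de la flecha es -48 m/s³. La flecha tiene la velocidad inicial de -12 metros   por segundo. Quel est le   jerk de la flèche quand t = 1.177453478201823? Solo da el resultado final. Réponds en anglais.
j(1.177453478201823) = -4.55531213656830.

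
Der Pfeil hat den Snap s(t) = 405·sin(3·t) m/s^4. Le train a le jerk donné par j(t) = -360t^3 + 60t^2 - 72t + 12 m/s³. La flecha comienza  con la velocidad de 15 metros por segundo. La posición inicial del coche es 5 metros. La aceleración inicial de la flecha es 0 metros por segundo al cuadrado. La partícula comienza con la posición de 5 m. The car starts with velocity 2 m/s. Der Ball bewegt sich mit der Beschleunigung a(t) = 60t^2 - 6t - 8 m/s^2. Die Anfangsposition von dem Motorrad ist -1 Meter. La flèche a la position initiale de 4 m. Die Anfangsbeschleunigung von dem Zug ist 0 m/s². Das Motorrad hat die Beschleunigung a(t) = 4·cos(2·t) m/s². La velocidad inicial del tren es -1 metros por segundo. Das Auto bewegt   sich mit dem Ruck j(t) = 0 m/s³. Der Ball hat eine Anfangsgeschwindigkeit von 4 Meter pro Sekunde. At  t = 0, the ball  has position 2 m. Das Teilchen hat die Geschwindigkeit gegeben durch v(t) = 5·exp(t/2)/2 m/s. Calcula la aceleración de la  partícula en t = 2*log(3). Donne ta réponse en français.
Pour résoudre ceci, nous devons prendre 1 dérivée de notre équation de la vitesse v(t) = 5·exp(t/2)/2. En prenant d/dt de v(t), nous trouvons a(t) = 5·exp(t/2)/4. De l'équation de l'accélération a(t) = 5·exp(t/2)/4, nous substituons t = 2*log(3) pour obtenir a = 15/4.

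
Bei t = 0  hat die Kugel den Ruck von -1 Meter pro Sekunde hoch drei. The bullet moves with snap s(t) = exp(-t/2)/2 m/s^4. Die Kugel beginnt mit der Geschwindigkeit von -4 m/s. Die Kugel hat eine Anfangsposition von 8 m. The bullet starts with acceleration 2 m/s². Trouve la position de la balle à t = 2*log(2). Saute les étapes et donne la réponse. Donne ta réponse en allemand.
Die Position bei t = 2*log(2) ist x = 4.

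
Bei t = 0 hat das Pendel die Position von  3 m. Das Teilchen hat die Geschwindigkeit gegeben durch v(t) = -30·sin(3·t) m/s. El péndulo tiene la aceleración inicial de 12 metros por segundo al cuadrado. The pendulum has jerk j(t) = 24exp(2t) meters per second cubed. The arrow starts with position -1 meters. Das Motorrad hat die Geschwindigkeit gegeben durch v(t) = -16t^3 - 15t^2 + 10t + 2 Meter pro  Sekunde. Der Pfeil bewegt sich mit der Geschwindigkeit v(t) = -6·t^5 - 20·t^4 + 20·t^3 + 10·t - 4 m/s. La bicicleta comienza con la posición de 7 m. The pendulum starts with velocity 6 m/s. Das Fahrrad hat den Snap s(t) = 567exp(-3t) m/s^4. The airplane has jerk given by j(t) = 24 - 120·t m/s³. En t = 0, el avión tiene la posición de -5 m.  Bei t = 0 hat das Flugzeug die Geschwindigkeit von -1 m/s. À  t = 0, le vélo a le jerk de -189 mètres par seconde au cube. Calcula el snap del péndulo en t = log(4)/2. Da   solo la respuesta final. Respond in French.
La réponse est 192.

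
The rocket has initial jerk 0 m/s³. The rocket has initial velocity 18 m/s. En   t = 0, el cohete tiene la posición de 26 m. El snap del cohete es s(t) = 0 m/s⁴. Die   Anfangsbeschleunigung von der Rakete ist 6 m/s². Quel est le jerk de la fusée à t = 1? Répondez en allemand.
Wir müssen die Stammfunktion unserer Gleichung für den Snap s(t) = 0 1-mal finden. Die Stammfunktion von dem Snap ist der Ruck. Mit j(0) = 0 erhalten wir j(t) = 0. Mit j(t) = 0 und Einsetzen von t = 1, finden wir j = 0.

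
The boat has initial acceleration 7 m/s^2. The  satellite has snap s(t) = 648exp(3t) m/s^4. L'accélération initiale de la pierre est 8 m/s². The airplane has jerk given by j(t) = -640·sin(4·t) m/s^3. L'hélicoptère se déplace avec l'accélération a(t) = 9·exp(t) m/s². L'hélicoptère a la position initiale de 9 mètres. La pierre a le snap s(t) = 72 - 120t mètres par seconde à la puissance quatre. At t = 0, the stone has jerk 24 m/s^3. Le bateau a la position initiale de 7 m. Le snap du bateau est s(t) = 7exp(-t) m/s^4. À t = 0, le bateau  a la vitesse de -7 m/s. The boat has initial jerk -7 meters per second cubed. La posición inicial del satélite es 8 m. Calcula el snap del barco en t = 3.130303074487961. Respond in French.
Nous avons le snap s(t) = 7·exp(-t). En substituant t = 3.130303074487961: s(3.130303074487961) = 0.305931846579530.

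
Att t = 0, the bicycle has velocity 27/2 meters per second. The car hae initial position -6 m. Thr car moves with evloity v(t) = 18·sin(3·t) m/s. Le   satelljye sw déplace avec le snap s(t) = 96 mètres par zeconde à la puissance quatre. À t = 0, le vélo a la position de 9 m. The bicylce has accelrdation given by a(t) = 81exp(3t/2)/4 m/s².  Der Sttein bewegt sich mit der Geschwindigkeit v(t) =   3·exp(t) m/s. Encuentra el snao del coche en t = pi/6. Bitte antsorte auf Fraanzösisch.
Nous devons dériver notre équation de la vitesse v(t) = 18·sin(3·t) 3 fois. En prenant d/dt de v(t), nous trouvons a(t) = 54·cos(3·t). En dérivant l'accélération, nous obtenons le jerk: j(t) = -162·sin(3·t). En dérivant le jerk, nous obtenons le snap: s(t) = -486·cos(3·t). De l'équation du snap s(t) = -486·cos(3·t), nous substituons t = pi/6 pour obtenir s = 0.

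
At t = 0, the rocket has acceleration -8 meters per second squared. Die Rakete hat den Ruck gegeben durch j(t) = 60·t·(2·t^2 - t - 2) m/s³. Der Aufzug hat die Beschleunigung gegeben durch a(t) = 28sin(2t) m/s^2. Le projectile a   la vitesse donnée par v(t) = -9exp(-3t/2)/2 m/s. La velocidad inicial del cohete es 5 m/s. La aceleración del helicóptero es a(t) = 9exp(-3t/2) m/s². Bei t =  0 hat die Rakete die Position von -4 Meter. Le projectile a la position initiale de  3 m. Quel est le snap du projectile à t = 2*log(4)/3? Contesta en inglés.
Starting from velocity v(t) = -9·exp(-3·t/2)/2, we take 3 derivatives. Differentiating velocity, we get acceleration: a(t) = 27·exp(-3·t/2)/4. Taking d/dt of a(t), we find j(t) = -81·exp(-3·t/2)/8. Differentiating jerk, we get snap: s(t) = 243·exp(-3·t/2)/16. We have snap s(t) = 243·exp(-3·t/2)/16. Substituting t = 2*log(4)/3: s(2*log(4)/3) = 243/64.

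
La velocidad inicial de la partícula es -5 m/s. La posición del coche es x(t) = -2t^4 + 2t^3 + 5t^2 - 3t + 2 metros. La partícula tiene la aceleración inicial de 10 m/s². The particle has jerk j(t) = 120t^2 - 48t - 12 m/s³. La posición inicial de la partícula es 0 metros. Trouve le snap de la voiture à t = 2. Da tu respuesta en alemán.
Wir müssen unsere Gleichung für die Position x(t) = -2·t^4 + 2·t^3 + 5·t^2 - 3·t + 2 4-mal ableiten. Die Ableitung von der Position ergibt die Geschwindigkeit: v(t) = -8·t^3 + 6·t^2 + 10·t - 3. Mit d/dt von v(t) finden wir a(t) = -24·t^2 + 12·t + 10. Die Ableitung von der Beschleunigung ergibt den Ruck: j(t) = 12 - 48·t. Durch Ableiten von dem Ruck erhalten wir den Snap: s(t) = -48. Wir haben den Snap s(t) = -48. Durch Einsetzen von t = 2: s(2) = -48.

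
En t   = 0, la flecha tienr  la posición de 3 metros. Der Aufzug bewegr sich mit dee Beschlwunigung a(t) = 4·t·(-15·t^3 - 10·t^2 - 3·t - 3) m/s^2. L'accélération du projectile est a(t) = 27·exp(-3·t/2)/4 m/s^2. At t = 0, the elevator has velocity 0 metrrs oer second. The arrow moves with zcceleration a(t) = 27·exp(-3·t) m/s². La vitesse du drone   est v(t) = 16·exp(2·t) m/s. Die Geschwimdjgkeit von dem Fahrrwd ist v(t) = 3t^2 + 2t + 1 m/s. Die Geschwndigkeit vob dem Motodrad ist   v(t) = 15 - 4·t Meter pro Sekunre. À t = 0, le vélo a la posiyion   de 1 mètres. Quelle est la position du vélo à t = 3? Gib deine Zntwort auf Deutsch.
Um dies zu lösen, müssen wir 1 Stammfunktion unserer Gleichung für die Geschwindigkeit v(t) = 3·t^2 + 2·t + 1 finden. Mit ∫v(t)dt und Anwendung von x(0) = 1, finden wir x(t) = t^3 + t^2 + t + 1. Mit x(t) = t^3 + t^2 + t + 1 und Einsetzen von t = 3, finden wir x = 40.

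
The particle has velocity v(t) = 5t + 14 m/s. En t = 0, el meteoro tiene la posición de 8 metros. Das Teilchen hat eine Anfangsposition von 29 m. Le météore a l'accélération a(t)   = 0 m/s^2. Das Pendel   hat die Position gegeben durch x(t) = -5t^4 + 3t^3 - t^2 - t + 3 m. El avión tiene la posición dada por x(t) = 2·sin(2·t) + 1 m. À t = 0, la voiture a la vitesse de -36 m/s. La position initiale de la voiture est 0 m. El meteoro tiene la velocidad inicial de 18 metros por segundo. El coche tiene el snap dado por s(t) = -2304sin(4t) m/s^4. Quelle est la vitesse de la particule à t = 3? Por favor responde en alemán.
Wir haben die Geschwindigkeit v(t) = 5·t + 14. Durch Einsetzen von t = 3: v(3) = 29.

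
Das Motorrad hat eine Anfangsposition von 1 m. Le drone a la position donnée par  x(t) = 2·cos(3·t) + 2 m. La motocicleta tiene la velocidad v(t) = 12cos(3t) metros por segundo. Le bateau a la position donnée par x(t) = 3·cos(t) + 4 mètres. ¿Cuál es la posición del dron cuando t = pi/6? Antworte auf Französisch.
De l'équation de la position x(t) = 2·cos(3·t) + 2, nous substituons t = pi/6 pour obtenir x = 2.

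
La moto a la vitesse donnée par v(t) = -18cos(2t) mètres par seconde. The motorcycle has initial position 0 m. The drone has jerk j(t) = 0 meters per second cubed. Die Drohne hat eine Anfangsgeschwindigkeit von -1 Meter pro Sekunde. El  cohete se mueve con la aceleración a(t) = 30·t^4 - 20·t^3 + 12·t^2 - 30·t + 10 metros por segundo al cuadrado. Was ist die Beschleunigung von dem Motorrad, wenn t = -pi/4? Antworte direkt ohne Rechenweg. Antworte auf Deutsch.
a(-pi/4) = -36.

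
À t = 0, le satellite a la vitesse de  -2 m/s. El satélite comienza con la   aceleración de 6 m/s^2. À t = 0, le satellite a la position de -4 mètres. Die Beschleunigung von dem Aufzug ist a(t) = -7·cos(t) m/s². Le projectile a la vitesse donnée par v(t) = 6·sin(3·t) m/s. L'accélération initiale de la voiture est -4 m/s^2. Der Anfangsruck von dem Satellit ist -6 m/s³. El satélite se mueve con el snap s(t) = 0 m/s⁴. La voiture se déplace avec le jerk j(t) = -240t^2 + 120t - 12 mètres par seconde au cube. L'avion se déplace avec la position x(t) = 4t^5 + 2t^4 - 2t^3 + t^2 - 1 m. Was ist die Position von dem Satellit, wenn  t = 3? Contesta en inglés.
To find the answer, we compute 4 antiderivatives of s(t) = 0. Taking ∫s(t)dt and applying j(0) = -6, we find j(t) = -6. Integrating jerk and using the initial condition a(0) = 6, we get a(t) = 6 - 6·t. Integrating acceleration and using the initial condition v(0) = -2, we get v(t) = -3·t^2 + 6·t - 2. Integrating velocity and using the initial condition x(0) = -4, we get x(t) = -t^3 + 3·t^2 - 2·t - 4. We have position x(t) = -t^3 + 3·t^2 - 2·t - 4. Substituting t = 3: x(3) = -10.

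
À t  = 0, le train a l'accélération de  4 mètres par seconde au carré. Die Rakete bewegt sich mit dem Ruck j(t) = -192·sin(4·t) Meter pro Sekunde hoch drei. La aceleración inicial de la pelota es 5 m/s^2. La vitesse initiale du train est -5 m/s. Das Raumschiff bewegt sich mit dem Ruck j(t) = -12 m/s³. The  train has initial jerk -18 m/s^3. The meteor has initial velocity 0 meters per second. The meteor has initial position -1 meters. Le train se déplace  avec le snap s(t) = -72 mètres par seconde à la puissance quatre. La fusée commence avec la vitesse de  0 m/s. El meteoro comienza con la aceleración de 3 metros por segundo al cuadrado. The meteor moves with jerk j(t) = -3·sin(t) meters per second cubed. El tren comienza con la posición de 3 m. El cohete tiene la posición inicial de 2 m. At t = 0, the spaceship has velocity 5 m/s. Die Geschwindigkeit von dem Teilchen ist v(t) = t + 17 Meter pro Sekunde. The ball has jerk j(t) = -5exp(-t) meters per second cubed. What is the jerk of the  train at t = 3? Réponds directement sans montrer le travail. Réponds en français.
À t = 3, j = -234.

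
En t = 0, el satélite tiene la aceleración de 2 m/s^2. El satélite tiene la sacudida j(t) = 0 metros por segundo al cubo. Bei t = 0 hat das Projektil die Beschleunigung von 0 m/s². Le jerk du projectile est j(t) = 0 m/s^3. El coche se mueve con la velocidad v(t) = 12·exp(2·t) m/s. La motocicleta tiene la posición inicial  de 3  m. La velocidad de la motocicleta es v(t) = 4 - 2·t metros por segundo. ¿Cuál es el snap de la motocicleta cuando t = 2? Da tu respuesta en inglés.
We must differentiate our velocity equation v(t) = 4 - 2·t 3 times. The derivative of velocity gives acceleration: a(t) = -2. Differentiating acceleration, we get jerk: j(t) = 0. Taking d/dt of j(t), we find s(t) = 0. From the given snap equation s(t) = 0, we substitute t = 2 to get s = 0.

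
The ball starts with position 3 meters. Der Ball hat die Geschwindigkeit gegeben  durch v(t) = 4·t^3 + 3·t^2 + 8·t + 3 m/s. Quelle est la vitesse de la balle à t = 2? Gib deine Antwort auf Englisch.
We have velocity v(t) = 4·t^3 + 3·t^2 + 8·t + 3. Substituting t = 2: v(2) = 63.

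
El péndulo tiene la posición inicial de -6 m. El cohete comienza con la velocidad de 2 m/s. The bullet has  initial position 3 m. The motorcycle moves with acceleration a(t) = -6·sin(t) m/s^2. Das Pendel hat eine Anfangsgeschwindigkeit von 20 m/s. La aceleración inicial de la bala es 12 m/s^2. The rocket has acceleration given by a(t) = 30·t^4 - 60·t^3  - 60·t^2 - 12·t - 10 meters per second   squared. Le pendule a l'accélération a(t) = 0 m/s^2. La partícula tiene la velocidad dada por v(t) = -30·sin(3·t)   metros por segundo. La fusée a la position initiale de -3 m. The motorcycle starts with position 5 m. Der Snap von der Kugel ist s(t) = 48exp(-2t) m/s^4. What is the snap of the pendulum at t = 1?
We must differentiate our acceleration equation a(t) = 0 2 times. Differentiating acceleration, we get jerk: j(t) = 0. The derivative of jerk gives snap: s(t) = 0. We have snap s(t) = 0. Substituting t = 1: s(1) = 0.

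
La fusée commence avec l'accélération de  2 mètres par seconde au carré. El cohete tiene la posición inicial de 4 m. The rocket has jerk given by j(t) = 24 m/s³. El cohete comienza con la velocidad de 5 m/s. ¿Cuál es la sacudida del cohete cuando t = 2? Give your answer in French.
En utilisant j(t) = 24 et en substituant t = 2, nous trouvons j = 24.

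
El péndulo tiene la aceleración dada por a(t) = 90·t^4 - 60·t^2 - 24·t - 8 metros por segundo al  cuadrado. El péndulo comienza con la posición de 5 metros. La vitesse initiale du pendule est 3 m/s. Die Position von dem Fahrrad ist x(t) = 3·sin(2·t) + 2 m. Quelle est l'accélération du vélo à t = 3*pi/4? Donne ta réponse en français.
Pour résoudre ceci, nous devons prendre 2 dérivées de notre équation de la position x(t) = 3·sin(2·t) + 2. La dérivée de la position donne la vitesse: v(t) = 6·cos(2·t). La dérivée de la vitesse donne l'accélération: a(t) = -12·sin(2·t). Nous avons l'accélération a(t) = -12·sin(2·t). En substituant t = 3*pi/4: a(3*pi/4) = 12.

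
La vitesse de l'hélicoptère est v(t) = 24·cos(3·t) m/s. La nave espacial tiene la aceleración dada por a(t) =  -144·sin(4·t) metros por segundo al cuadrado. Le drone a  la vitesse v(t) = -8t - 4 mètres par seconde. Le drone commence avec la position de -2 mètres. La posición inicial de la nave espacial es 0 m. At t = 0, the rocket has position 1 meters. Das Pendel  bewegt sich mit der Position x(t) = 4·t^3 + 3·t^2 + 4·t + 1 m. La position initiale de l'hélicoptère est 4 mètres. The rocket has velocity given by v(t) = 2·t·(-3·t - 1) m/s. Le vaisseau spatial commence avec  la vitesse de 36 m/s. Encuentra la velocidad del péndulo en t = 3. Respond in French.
En partant de la position x(t) = 4·t^3 + 3·t^2 + 4·t + 1, nous prenons 1 dérivée. La dérivée de la position donne la vitesse: v(t) = 12·t^2 + 6·t + 4. De l'équation de la vitesse v(t) = 12·t^2 + 6·t + 4, nous substituons t = 3 pour obtenir v = 130.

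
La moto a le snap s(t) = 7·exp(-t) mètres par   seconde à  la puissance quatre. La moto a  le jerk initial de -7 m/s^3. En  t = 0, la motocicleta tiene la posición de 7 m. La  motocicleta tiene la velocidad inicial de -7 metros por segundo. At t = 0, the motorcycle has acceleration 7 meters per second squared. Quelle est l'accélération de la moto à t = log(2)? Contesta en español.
Necesitamos integrar nuestra ecuación del snap s(t) = 7·exp(-t) 2 veces. Integrando el snap y usando la condición inicial j(0) = -7, obtenemos j(t) = -7·exp(-t). Tomando ∫j(t)dt y aplicando a(0) = 7, encontramos a(t) = 7·exp(-t). Tenemos la aceleración a(t) = 7·exp(-t). Sustituyendo t = log(2): a(log(2)) = 7/2.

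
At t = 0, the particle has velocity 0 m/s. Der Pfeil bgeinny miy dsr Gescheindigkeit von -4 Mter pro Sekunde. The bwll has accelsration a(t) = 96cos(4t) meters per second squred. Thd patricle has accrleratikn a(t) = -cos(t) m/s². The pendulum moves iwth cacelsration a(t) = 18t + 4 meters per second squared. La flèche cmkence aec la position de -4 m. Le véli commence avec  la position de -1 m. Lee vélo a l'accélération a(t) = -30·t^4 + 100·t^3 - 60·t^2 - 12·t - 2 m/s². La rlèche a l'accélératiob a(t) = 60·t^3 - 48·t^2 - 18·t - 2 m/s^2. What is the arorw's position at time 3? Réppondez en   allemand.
Um dies zu lösen, müssen wir 2 Integrale unserer Gleichung für die Beschleunigung a(t) = 60·t^3 - 48·t^2 - 18·t - 2 finden. Mit ∫a(t)dt und Anwendung von v(0) = -4, finden wir v(t) = 15·t^4 - 16·t^3 - 9·t^2 - 2·t - 4. Die Stammfunktion von der Geschwindigkeit, mit x(0) = -4, ergibt die Position: x(t) = 3·t^5 - 4·t^4 - 3·t^3 - t^2 - 4·t - 4. Mit x(t) = 3·t^5 - 4·t^4 - 3·t^3 - t^2 - 4·t - 4 und Einsetzen von t = 3, finden wir x = 299.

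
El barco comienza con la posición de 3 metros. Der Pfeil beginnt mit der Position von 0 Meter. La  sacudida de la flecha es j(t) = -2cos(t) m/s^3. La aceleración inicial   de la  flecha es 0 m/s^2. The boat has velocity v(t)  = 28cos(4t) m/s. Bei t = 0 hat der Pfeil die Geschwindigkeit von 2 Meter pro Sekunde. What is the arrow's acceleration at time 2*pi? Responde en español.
Partiendo de la sacudida j(t) = -2·cos(t), tomamos 1 integral. La integral de la sacudida, con a(0) = 0, da la aceleración: a(t) = -2·sin(t). Tenemos la aceleración a(t) = -2·sin(t). Sustituyendo t = 2*pi: a(2*pi) = 0.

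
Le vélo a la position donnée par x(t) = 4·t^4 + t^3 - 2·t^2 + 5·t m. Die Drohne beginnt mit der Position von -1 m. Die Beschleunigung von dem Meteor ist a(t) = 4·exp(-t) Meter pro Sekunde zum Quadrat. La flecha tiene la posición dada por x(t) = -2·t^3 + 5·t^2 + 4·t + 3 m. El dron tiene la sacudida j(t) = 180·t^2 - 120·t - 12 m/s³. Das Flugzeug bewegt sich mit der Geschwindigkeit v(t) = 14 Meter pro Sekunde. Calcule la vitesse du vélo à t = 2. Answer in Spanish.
Para resolver esto, necesitamos tomar 1 derivada de nuestra ecuación de la posición x(t) = 4·t^4 + t^3 - 2·t^2 + 5·t. Derivando la posición, obtenemos la velocidad: v(t) = 16·t^3 + 3·t^2 - 4·t + 5. De la ecuación de la velocidad v(t) = 16·t^3 + 3·t^2 - 4·t + 5, sustituimos t = 2 para obtener v = 137.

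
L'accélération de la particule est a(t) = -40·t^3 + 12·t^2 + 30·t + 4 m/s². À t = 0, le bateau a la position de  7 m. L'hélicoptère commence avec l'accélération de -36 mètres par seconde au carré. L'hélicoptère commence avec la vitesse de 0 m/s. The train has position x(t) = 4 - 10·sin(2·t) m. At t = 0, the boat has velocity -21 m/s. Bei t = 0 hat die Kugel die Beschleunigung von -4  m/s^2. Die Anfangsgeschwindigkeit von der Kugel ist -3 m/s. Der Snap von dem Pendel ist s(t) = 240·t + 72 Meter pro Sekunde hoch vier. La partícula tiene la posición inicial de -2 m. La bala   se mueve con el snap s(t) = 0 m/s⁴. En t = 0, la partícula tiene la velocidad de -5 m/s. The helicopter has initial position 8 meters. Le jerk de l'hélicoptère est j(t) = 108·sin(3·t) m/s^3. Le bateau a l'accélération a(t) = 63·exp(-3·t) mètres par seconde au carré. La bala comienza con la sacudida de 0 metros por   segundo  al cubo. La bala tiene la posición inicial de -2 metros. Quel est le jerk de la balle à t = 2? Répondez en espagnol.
Partiendo del snap s(t) = 0, tomamos 1 integral. La integral del snap, con j(0) = 0, da la sacudida: j(t) = 0. Tenemos la sacudida j(t) = 0. Sustituyendo t = 2: j(2) = 0.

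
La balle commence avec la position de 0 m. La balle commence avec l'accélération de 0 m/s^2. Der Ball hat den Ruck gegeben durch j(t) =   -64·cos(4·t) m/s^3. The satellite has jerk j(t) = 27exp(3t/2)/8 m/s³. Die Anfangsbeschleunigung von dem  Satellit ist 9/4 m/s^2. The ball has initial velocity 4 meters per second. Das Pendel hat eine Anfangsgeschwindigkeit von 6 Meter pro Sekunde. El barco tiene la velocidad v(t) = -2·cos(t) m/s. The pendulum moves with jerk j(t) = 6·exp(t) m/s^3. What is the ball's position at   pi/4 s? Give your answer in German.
Ausgehend von dem Ruck j(t) = -64·cos(4·t), nehmen wir 3 Stammfunktionen. Durch Integration von dem Ruck und Verwendung der Anfangsbedingung a(0) = 0, erhalten wir a(t) = -16·sin(4·t). Mit ∫a(t)dt und Anwendung von v(0) = 4, finden wir v(t) = 4·cos(4·t). Mit ∫v(t)dt und Anwendung von x(0) = 0, finden wir x(t) = sin(4·t). Wir haben die Position x(t) = sin(4·t). Durch Einsetzen von t = pi/4: x(pi/4) = 0.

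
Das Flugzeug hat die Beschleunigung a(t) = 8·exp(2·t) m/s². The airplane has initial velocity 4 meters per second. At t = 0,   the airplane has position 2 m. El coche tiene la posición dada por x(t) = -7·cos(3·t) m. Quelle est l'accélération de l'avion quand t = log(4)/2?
De l'équation de l'accélération a(t) = 8·exp(2·t), nous substituons t = log(4)/2 pour obtenir a = 32.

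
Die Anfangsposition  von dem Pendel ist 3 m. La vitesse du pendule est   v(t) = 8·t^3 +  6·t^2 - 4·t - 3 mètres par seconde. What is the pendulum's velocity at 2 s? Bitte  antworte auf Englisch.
From the given velocity equation v(t) = 8·t^3 + 6·t^2 - 4·t - 3, we substitute t = 2 to get v = 77.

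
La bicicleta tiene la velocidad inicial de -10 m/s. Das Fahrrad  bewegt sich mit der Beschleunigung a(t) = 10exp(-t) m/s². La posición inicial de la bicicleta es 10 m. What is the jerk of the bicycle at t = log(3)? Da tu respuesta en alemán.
Um dies zu lösen, müssen wir 1 Ableitung unserer Gleichung für die Beschleunigung a(t) = 10·exp(-t) nehmen. Durch Ableiten von der Beschleunigung erhalten wir den Ruck: j(t) = -10·exp(-t). Mit j(t) = -10·exp(-t) und Einsetzen von t = log(3), finden wir j = -10/3.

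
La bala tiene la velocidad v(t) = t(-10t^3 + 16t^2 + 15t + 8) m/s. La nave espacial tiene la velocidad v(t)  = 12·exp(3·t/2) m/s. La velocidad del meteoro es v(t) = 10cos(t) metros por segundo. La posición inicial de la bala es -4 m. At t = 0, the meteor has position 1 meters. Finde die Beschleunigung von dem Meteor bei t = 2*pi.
Wir müssen unsere Gleichung für die Geschwindigkeit v(t) = 10·cos(t) 1-mal ableiten. Durch Ableiten von der Geschwindigkeit erhalten wir die Beschleunigung: a(t) = -10·sin(t). Wir haben die Beschleunigung a(t) = -10·sin(t). Durch Einsetzen von t = 2*pi: a(2*pi) = 0.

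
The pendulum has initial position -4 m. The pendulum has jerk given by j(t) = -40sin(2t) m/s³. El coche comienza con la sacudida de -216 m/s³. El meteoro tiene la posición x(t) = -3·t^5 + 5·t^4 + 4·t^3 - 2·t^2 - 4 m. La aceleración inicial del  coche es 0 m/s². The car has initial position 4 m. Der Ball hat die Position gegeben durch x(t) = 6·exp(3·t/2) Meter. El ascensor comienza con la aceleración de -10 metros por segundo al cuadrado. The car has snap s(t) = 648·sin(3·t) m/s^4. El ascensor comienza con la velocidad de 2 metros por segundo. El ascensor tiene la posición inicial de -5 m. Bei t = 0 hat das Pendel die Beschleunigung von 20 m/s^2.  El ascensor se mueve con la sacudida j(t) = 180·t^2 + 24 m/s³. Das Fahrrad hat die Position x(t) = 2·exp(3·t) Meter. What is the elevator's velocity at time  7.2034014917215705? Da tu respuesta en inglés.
To solve this, we need to take 2 integrals of our jerk equation j(t) = 180·t^2 + 24. Finding the antiderivative of j(t) and using a(0) = -10: a(t) = 60·t^3 + 24·t - 10. The antiderivative of acceleration is velocity. Using v(0) = 2, we get v(t) = 15·t^4 + 12·t^2 - 10·t + 2. Using v(t) = 15·t^4 + 12·t^2 - 10·t + 2 and substituting t = 7.2034014917215705, we find v = 40939.6478992961.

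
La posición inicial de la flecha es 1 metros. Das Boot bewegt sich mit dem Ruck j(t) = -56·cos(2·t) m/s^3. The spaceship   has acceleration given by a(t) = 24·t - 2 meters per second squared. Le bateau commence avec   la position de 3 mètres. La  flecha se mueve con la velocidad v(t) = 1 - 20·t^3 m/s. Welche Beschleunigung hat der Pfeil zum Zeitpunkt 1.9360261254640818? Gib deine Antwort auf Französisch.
En partant de la vitesse v(t) = 1 - 20·t^3, nous prenons 1 dérivée. En dérivant la vitesse, nous obtenons l'accélération: a(t) = -60·t^2. Nous avons l'accélération a(t) = -60·t^2. En substituant t = 1.9360261254640818: a(1.9360261254640818) = -224.891829508768.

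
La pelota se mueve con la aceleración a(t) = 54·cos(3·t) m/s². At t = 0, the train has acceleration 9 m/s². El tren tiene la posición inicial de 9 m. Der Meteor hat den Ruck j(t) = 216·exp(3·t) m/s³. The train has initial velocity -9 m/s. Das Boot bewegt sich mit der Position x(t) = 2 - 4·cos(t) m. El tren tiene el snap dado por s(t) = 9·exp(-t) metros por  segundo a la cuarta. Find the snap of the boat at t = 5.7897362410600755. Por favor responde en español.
Para resolver esto, necesitamos tomar 4 derivadas de nuestra ecuación de la posición x(t) = 2 - 4·cos(t). Tomando d/dt de x(t), encontramos v(t) = 4·sin(t). La derivada de la velocidad da la aceleración: a(t) = 4·cos(t). Tomando d/dt de a(t), encontramos j(t) = -4·sin(t). La derivada de la sacudida da el snap: s(t) = -4·cos(t). Usando s(t) = -4·cos(t) y sustituyendo t = 5.7897362410600755, encontramos s = -3.52281757554701.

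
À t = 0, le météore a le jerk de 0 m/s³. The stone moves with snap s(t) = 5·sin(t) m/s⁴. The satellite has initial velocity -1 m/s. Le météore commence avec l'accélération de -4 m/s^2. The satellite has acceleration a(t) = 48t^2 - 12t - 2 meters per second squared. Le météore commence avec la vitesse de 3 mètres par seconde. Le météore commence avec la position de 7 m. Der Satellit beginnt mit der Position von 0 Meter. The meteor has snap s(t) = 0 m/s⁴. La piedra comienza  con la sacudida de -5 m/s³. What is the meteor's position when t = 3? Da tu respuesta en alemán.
Um dies zu lösen, müssen wir 4 Stammfunktionen unserer Gleichung für den Snap s(t) = 0 finden. Mit ∫s(t)dt und Anwendung von j(0) = 0, finden wir j(t) = 0. Das Integral von dem Ruck, mit a(0) = -4, ergibt die Beschleunigung: a(t) = -4. Das Integral von der Beschleunigung, mit v(0) = 3, ergibt die Geschwindigkeit: v(t) = 3 - 4·t. Durch Integration von der Geschwindigkeit und Verwendung der Anfangsbedingung x(0) = 7, erhalten wir x(t) = -2·t^2 + 3·t + 7. Mit x(t) = -2·t^2 + 3·t + 7 und Einsetzen von t = 3, finden wir x = -2.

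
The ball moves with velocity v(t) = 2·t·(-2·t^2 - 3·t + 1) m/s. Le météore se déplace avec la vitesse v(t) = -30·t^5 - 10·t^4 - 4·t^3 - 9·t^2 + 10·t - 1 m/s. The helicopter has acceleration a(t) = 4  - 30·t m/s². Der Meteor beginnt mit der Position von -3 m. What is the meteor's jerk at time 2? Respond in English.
To solve this, we need to take 2 derivatives of our velocity equation v(t) = -30·t^5 - 10·t^4 - 4·t^3 - 9·t^2 + 10·t - 1. Taking d/dt of v(t), we find a(t) = -150·t^4 - 40·t^3 - 12·t^2 - 18·t + 10. Taking d/dt of a(t), we find j(t) = -600·t^3 - 120·t^2 - 24·t - 18. We have jerk j(t) = -600·t^3 - 120·t^2 - 24·t - 18. Substituting t = 2: j(2) = -5346.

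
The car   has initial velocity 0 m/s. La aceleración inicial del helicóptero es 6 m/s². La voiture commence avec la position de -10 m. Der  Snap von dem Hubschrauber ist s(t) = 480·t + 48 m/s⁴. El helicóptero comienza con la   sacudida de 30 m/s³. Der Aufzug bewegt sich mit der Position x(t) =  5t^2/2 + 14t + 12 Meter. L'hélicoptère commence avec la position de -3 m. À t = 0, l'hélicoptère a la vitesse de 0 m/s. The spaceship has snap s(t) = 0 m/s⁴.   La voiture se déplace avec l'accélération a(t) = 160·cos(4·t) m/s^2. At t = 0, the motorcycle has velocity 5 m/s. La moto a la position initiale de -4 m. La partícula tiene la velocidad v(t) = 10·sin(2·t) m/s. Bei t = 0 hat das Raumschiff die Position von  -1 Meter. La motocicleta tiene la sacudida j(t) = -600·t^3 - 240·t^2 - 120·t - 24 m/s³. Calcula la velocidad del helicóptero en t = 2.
Para resolver esto, necesitamos tomar 3 antiderivadas de nuestra ecuación del snap s(t) = 480·t + 48. La integral del snap es la sacudida. Usando j(0) = 30, obtenemos j(t) = 240·t^2 + 48·t + 30. Tomando ∫j(t)dt y aplicando a(0) = 6, encontramos a(t) = 80·t^3 + 24·t^2 + 30·t + 6. Integrando la aceleración y usando la condición inicial v(0) = 0, obtenemos v(t) = t·(20·t^3 + 8·t^2 + 15·t + 6). Usando v(t) = t·(20·t^3 + 8·t^2 + 15·t + 6) y sustituyendo t = 2, encontramos v = 456.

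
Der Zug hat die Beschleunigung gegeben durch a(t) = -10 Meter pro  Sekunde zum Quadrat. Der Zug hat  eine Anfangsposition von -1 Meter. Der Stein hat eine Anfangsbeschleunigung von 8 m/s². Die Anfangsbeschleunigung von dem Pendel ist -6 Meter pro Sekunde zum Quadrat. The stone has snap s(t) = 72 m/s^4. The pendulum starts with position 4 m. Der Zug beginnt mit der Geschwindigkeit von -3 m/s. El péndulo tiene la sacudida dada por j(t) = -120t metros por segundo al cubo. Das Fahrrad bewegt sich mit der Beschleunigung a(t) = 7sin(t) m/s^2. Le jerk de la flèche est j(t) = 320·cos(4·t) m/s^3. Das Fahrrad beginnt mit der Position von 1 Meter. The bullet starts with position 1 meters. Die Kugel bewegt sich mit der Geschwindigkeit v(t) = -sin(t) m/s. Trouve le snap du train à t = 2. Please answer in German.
Um dies zu lösen, müssen wir 2 Ableitungen unserer Gleichung für die Beschleunigung a(t) = -10 nehmen. Durch Ableiten von der Beschleunigung erhalten wir den Ruck: j(t) = 0. Mit d/dt von j(t) finden wir s(t) = 0. Wir haben den Snap s(t) = 0. Durch Einsetzen von t = 2: s(2) = 0.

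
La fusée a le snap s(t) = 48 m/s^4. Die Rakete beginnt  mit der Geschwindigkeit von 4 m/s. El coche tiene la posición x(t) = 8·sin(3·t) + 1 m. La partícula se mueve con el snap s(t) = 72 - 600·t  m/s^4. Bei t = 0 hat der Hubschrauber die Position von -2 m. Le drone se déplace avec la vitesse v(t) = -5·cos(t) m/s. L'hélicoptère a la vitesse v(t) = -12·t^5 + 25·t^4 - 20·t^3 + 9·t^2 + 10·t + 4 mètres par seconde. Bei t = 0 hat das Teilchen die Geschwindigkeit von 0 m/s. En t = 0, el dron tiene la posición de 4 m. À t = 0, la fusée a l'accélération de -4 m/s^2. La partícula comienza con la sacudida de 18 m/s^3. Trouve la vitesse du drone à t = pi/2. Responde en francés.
En utilisant v(t) = -5·cos(t) et en substituant t = pi/2, nous trouvons v = 0.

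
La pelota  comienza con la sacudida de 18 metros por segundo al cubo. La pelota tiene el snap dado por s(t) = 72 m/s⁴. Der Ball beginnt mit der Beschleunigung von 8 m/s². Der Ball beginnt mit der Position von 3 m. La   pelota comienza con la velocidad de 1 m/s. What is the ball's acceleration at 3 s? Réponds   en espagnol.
Partiendo del snap s(t) = 72, tomamos 2 integrales. La antiderivada del snap es la sacudida. Usando j(0) = 18, obtenemos j(t) = 72·t + 18. La antiderivada de la sacudida, con a(0) = 8, da la aceleración: a(t) = 36·t^2 + 18·t + 8. Usando a(t) = 36·t^2 + 18·t + 8 y sustituyendo t = 3, encontramos a = 386.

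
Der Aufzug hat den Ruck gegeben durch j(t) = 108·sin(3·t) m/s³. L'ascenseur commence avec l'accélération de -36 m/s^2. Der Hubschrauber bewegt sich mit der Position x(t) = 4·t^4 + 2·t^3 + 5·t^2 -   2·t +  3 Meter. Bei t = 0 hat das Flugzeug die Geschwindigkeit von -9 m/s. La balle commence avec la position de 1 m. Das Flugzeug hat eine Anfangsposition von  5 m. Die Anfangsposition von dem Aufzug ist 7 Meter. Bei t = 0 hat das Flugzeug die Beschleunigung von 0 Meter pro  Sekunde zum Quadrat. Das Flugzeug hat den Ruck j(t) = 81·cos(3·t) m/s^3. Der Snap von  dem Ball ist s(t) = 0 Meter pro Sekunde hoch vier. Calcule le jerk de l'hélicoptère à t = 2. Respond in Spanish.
Partiendo de la posición x(t) = 4·t^4 + 2·t^3 + 5·t^2 - 2·t + 3, tomamos 3 derivadas. Tomando d/dt de x(t), encontramos v(t) = 16·t^3 + 6·t^2 + 10·t - 2. La derivada de la velocidad da la aceleración: a(t) = 48·t^2 + 12·t + 10. Derivando la aceleración, obtenemos la sacudida: j(t) = 96·t + 12. De la ecuación de la sacudida j(t) = 96·t + 12, sustituimos t = 2 para obtener j = 204.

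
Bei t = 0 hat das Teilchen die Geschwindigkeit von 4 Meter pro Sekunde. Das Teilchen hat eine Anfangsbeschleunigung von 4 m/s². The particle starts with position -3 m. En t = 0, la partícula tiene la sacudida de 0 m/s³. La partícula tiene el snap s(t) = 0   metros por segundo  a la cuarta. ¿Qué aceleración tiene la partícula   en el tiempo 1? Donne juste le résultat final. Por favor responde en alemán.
a(1) = 4.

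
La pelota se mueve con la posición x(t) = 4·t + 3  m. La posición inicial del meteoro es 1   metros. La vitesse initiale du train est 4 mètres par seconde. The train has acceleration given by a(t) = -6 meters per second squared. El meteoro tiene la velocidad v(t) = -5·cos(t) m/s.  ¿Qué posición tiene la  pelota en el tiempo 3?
De la ecuación de la posición x(t) = 4·t + 3, sustituimos t = 3 para obtener x = 15.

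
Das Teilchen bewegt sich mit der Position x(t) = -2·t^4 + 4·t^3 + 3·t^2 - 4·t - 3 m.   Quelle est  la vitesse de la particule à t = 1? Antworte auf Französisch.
En partant de la position x(t) = -2·t^4 + 4·t^3 + 3·t^2 - 4·t - 3, nous prenons 1 dérivée. La dérivée de la position donne la vitesse: v(t) = -8·t^3 + 12·t^2 + 6·t - 4. Nous avons la vitesse v(t) = -8·t^3 + 12·t^2 + 6·t - 4. En substituant t = 1: v(1) = 6.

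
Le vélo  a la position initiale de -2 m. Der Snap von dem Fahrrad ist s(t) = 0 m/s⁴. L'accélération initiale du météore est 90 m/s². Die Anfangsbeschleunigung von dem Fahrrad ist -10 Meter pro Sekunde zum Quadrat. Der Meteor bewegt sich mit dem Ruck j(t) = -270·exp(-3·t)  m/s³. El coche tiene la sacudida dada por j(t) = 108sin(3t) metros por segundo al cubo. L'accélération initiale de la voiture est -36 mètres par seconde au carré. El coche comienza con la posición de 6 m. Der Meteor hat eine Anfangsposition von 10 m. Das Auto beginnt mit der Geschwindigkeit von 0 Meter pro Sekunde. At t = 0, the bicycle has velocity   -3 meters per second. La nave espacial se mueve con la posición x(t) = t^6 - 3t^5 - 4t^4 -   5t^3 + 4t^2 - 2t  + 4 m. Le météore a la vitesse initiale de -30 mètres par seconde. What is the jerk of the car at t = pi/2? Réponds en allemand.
Wir haben den Ruck j(t) = 108·sin(3·t). Durch Einsetzen von t = pi/2: j(pi/2) = -108.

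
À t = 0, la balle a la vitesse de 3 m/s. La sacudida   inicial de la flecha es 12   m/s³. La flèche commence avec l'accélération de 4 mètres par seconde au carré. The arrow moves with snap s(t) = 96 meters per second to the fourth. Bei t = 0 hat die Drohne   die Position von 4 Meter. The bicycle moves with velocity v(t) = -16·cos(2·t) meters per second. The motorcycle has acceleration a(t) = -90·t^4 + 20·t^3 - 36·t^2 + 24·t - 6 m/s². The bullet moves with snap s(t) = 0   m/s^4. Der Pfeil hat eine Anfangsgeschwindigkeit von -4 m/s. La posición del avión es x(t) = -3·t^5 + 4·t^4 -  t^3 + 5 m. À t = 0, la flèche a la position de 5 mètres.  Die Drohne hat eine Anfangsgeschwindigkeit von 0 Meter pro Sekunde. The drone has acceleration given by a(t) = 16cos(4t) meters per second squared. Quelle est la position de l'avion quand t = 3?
En utilisant x(t) = -3·t^5 + 4·t^4 - t^3 + 5 et en substituant t = 3, nous trouvons x = -427.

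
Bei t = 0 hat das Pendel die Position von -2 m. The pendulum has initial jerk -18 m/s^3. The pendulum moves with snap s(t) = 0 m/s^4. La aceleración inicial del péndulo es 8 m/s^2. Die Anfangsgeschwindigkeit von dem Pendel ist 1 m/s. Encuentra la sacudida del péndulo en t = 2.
Para resolver esto, necesitamos tomar 1 integral de nuestra ecuación del snap s(t) = 0. Integrando el snap y usando la condición inicial j(0) = -18, obtenemos j(t) = -18. Tenemos la sacudida j(t) = -18. Sustituyendo t = 2: j(2) = -18.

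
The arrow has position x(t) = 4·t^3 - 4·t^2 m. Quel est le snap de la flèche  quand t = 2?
En partant de la position x(t) = 4·t^3 - 4·t^2, nous prenons 4 dérivées. La dérivée de la position donne la vitesse: v(t) = 12·t^2 - 8·t. La dérivée de la vitesse donne l'accélération: a(t) = 24·t - 8. En dérivant l'accélération, nous obtenons le jerk: j(t) = 24. En prenant d/dt de j(t), nous trouvons s(t) = 0. De l'équation du snap s(t) = 0, nous substituons t = 2 pour obtenir s = 0.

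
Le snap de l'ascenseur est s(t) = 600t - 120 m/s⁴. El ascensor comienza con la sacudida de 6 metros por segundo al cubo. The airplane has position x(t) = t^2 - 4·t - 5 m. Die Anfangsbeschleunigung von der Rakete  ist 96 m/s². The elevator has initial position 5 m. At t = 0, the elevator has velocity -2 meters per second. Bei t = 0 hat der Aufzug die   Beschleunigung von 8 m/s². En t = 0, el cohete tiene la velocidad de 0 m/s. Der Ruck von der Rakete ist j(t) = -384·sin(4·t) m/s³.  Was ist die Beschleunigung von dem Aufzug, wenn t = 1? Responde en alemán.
Um dies zu lösen, müssen wir 2 Integrale unserer Gleichung für den Snap s(t) = 600·t - 120 finden. Das Integral von dem Snap ist der Ruck. Mit j(0) = 6 erhalten wir j(t) = 300·t^2 - 120·t + 6. Das Integral von dem Ruck ist die Beschleunigung. Mit a(0) = 8 erhalten wir a(t) = 100·t^3 - 60·t^2 + 6·t + 8. Aus der Gleichung für die Beschleunigung a(t) = 100·t^3 - 60·t^2 + 6·t + 8, setzen wir t = 1 ein und erhalten a = 54.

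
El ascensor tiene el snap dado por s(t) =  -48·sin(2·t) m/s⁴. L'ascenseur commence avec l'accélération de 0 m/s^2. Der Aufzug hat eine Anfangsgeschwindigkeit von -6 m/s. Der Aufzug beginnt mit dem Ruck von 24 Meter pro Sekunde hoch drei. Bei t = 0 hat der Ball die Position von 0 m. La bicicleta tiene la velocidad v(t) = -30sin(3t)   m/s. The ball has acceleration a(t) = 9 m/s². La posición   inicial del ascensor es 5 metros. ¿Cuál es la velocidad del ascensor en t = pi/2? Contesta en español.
Partiendo del snap s(t) = -48·sin(2·t), tomamos 3 antiderivadas. Integrando el snap y usando la condición inicial j(0) = 24, obtenemos j(t) = 24·cos(2·t). La antiderivada de la sacudida es la aceleración. Usando a(0) = 0, obtenemos a(t) = 12·sin(2·t). Tomando ∫a(t)dt y aplicando v(0) = -6, encontramos v(t) = -6·cos(2·t). De la ecuación de la velocidad v(t) = -6·cos(2·t), sustituimos t = pi/2 para obtener v = 6.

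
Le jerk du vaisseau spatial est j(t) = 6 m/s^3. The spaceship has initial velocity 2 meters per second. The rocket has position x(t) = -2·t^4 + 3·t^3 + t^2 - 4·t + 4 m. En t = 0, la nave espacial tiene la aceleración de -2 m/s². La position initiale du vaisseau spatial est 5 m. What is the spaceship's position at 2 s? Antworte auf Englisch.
We need to integrate our jerk equation j(t) = 6 3 times. Integrating jerk and using the initial condition a(0) = -2, we get a(t) = 6·t - 2. Taking ∫a(t)dt and applying v(0) = 2, we find v(t) = 3·t^2 - 2·t + 2. The integral of velocity is position. Using x(0) = 5, we get x(t) = t^3 - t^2 + 2·t + 5. Using x(t) = t^3 - t^2 + 2·t + 5 and substituting t = 2, we find x = 13.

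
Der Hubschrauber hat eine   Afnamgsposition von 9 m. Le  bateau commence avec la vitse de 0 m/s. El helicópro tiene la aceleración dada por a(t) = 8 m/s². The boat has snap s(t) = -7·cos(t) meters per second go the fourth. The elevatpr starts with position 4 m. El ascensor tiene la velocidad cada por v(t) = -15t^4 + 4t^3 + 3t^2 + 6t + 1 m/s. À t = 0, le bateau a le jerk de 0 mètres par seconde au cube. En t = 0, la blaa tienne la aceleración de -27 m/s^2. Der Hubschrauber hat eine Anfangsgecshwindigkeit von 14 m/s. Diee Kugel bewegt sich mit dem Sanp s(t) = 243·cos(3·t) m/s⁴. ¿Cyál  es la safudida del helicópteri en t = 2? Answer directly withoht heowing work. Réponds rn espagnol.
j(2) = 0.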